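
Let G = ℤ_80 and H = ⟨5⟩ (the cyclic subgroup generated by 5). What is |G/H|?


|⟨5⟩| = n / gcd(5, 80) = 80 / 5 = 16
H is normal (ℤ_80 is abelian).
|G/H| = |G| / |H| = 80 / 16 = 5

|G/H| = 5


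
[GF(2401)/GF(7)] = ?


GF(2401) = GF(7^4), so the extension degree is 4

[GF(2401)/GF(7)] = 4


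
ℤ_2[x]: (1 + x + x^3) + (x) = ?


Add coefficients mod 2:
x^0: 1 + 0 = 1 (mod 2)
x^1: 1 + 1 = 0 (mod 2)
x^2: 0 + 0 = 0 (mod 2)
x^3: 1 + 0 = 1 (mod 2)
Result: 1 + x^3

f + g = 1 + x^3


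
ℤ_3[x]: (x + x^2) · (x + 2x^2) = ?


Expand and collect like terms; reduce coefficients mod 3:
x^0: 0·0 = 0 ≡ 0 (mod 3)
x^1: 0·1 + 1·0 = 0 ≡ 0 (mod 3)
x^2: 0·2 + 1·1 + 1·0 = 1 ≡ 1 (mod 3)
x^3: 1·2 + 1·1 = 3 ≡ 0 (mod 3)
x^4: 1·2 = 2 ≡ 2 (mod 3)
Result: x^2 + 2x^4

f · g = x^2 + 2x^4


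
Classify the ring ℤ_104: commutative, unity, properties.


ℤ_104 is a commutative ring with unity 1; 104 = 2×52 is composite, so 2·52 ≡ 0 gives zero divisors (not an integral domain)
Commutative: Yes
Integral domain: No
Has unity: Yes

ℤ_104: Commutative=Yes, Unity=Yes


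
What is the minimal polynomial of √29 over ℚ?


√29 satisfies x² - 29 = 0, irreducible over ℚ since 29 is squarefree

Minimal polynomial: x² - 29


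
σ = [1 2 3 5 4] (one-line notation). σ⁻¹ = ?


To find σ⁻¹, swap domain and range:
σ(1) = 1 → σ⁻¹(1) = 1
σ(2) = 2 → σ⁻¹(2) = 2
σ(3) = 3 → σ⁻¹(3) = 3
σ(4) = 5 → σ⁻¹(5) = 4
σ(5) = 4 → σ⁻¹(4) = 5

σ⁻¹ = [1 2 3 5 4]


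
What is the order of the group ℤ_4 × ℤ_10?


|A × B| = |A| · |B|
|ℤ_4 × ℤ_10| = 4 × 10 = 40

|ℤ_4 × ℤ_10| = 40


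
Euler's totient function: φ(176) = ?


Factor n: 176 = 2^4 × 11
φ(n) = n · ∏(1 - 1/p) over distinct primes p | n
φ(176) = 176 · (1 - 1/2) · (1 - 1/11) = 80

φ(176) = 80


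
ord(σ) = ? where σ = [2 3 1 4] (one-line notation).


Cycle decomposition: (1 2 3)
Cycle lengths: 3
Order = lcm(3) = 3

ord(σ) = 3


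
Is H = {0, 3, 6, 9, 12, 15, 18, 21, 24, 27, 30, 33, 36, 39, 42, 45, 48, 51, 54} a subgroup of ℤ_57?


Subgroup test for H = {0, 3, 6, 9, 12, 15, 18, 21, 24, 27, 30, 33, 36, 39, 42, 45, 48, 51, 54} in (ℤ_57, +):
(1) 0 ∈ H? Yes
(2) Closure: for all a,b ∈ H, (a+b) mod 57 ∈ H? Yes
(3) Inverses: for all a ∈ H, -a mod 57 ∈ H? Yes

Yes, H is a subgroup of ℤ_57


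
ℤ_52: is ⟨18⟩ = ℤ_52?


g generates ℤ_n iff gcd(g, n) = 1
gcd(18, 52) = 2
Since gcd = 2 ≠ 1, ⟨18⟩ has order 26 < 52, so 18 is not a generator.

No, 18 does not generate ℤ_52


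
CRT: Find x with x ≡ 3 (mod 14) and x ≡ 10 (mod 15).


m₁ = 14, m₂ = 15, gcd = 1, so CRT applies. M = m₁·m₂ = 210
Let M₁ = M/m₁ = 15, M₂ = M/m₂ = 14
Find y₁ ≡ M₁⁻¹ (mod m₁): 15⁻¹ ≡ 1 (mod 14)
Find y₂ ≡ M₂⁻¹ (mod m₂): 14⁻¹ ≡ 14 (mod 15)
x = a₁·M₁·y₁ + a₂·M₂·y₂ = 3·15·1 + 10·14·14 = 2005
Reduce mod 210: x ≡ 115
Check: 115 mod 14 = 3 ✓, 115 mod 15 = 10 ✓

x ≡ 115 (mod 210)


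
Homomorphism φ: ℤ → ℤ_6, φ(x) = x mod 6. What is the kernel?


Kernel = preimage of identity
ker(φ) = {x ∈ ℤ : x ≡ 0 (mod 6)} = 6ℤ = {0, ±6, ±12, ...}

ker(φ) = 6ℤ


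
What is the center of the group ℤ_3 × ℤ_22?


Z(G) = {g ∈ G | gx = xg for all x ∈ G}
Direct product of abelian groups is abelian, so Z(G) = G

Z(ℤ_3 × ℤ_22) = ℤ_3 × ℤ_22


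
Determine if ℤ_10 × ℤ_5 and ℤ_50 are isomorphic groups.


Comparing ℤ_10 × ℤ_5 and ℤ_50:
gcd(10,5) = 5 ≠ 1. Max element order in ℤ_10×ℤ_5 is lcm(10,5) = 10 < 50, so it has no element of order 50

No, ℤ_10 × ℤ_5 ≇ ℤ_50


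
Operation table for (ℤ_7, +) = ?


Elements: {0, 1, 2, 3, 4, 5, 6}
Operation: addition mod 7
Entry (a, b) = (a + b) mod 7

Cayley table:
  | 0 | 1 | 2 | 3 | 4 | 5 | 6
0 | 0 | 1 | 2 | 3 | 4 | 5 | 6
1 | 1 | 2 | 3 | 4 | 5 | 6 | 0
2 | 2 | 3 | 4 | 5 | 6 | 0 | 1
3 | 3 | 4 | 5 | 6 | 0 | 1 | 2
4 | 4 | 5 | 6 | 0 | 1 | 2 | 3
5 | 5 | 6 | 0 | 1 | 2 | 3 | 4
6 | 6 | 0 | 1 | 2 | 3 | 4 | 5


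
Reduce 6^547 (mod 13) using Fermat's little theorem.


Fermat's little theorem: if p is prime and gcd(a,p)=1, then a^(p-1) ≡ 1 (mod p)
p = 13 is prime, gcd(6,13) = 1
Reduce exponent: 547 mod 12 = 7
So 6^547 ≡ 6^7 (mod 13)
6^7 mod 13 = 7

6^547 ≡ 7 (mod 13)


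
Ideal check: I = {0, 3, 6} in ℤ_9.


Check ideal conditions for I = {0, 3, 6} in ℤ_9:
(1) I is an additive subgroup? Yes
(2) For r ∈ ℤ_9 and a ∈ I: r·a ∈ I? Yes

Yes, I is an ideal of ℤ_9


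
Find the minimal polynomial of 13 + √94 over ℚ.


Let α = 13 + √94. Then α - 13 = √94, so (α - 13)² = 94, giving α² - 26α + 75 = 0. Degree 2 and α ∉ ℚ, so this is the minimal polynomial.

Minimal polynomial: x² - 26x + 75


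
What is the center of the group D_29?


Z(G) = {g ∈ G | gx = xg for all x ∈ G}
For odd n, Z(D_n) = {e}: no nontrivial rotation commutes with all reflections

Z(D_29) = {e}


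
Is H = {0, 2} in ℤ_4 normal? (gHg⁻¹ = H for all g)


H = {0, 2} in ℤ_4
ℤ_4 is abelian; every subgroup of an abelian group is normal

Yes, normal subgroup


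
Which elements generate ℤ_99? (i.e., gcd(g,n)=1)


g generates ℤ_n iff gcd(g,n) = 1
Prime factors of 99: 3, 11
Generators are g ∈ {1,...,98} not divisible by any of these primes.
Generators: {1, 2, 4, 5, 7, 8, 10, 13, 14, 16, 17, 19, 20, 23, 25, 26, 28, 29, 31, 32, 34, 35, 37, 38, 40, 41, 43, 46, 47, 49, 50, 52, 53, 56, 58, 59, 61, 62, 64, 65, 67, 68, 70, 71, 73, 74, 76, 79, 80, 82, 83, 85, 86, 89, 91, 92, 94, 95, 97, 98}
Number of generators = φ(99) = 60

Generators of ℤ_99 = {1, 2, 4, 5, 7, 8, 10, 13, 14, 16, 17, 19, 20, 23, 25, 26, 28, 29, 31, 32, 34, 35, 37, 38, 40, 41, 43, 46, 47, 49, 50, 52, 53, 56, 58, 59, 61, 62, 64, 65, 67, 68, 70, 71, 73, 74, 76, 79, 80, 82, 83, 85, 86, 89, 91, 92, 94, 95, 97, 98}


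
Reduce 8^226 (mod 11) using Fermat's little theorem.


Fermat's little theorem: if p is prime and gcd(a,p)=1, then a^(p-1) ≡ 1 (mod p)
p = 11 is prime, gcd(8,11) = 1
Reduce exponent: 226 mod 10 = 6
So 8^226 ≡ 8^6 (mod 11)
8^6 mod 11 = 3

8^226 ≡ 3 (mod 11)


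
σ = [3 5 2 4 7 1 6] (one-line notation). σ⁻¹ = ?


To find σ⁻¹, swap domain and range:
σ(1) = 3 → σ⁻¹(3) = 1
σ(2) = 5 → σ⁻¹(5) = 2
σ(3) = 2 → σ⁻¹(2) = 3
σ(4) = 4 → σ⁻¹(4) = 4
σ(5) = 7 → σ⁻¹(7) = 5
σ(6) = 1 → σ⁻¹(1) = 6
σ(7) = 6 → σ⁻¹(6) = 7

σ⁻¹ = [6 3 1 4 2 7 5]


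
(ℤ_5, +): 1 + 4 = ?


Operation: addition mod 5
1 + 4 = (a + b) mod 5 with a = 1, b = 4

1 + 4 = 0


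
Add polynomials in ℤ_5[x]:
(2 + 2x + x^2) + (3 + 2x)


Add coefficients mod 5:
x^0: 2 + 3 = 0 (mod 5)
x^1: 2 + 2 = 4 (mod 5)
x^2: 1 + 0 = 1 (mod 5)
Result: 4x + x^2

f + g = 4x + x^2


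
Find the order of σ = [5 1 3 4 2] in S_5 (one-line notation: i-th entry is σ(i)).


Cycle decomposition: (1 5 2)
Cycle lengths: 3
Order = lcm(3) = 3

ord(σ) = 3


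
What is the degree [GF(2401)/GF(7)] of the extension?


GF(2401) = GF(7^4), so the extension degree is 4

[GF(2401)/GF(7)] = 4


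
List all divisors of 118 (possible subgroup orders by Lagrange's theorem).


Lagrange's theorem: |H| divides |G|
|G| = 118
Divisors of 118: 1, 2, 59, 118

Possible subgroup orders: {1, 2, 59, 118}


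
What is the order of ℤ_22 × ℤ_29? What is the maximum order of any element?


|ℤ_22 × ℤ_29| = 22 × 29 = 638
Max element order = lcm(22,29) = 638
Cyclic? Yes (gcd=1)

|ℤ_22×ℤ_29| = 638, max element order = 638


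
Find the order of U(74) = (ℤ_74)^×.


U(n) is the group of units mod n; |U(n)| = φ(n)
|U(74)| = φ(74) = 36

|U(74) = (ℤ_74)^×| = 36


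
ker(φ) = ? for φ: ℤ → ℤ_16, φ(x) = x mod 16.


Kernel = preimage of identity
ker(φ) = {x ∈ ℤ : x ≡ 0 (mod 16)} = 16ℤ = {0, ±16, ±32, ...}

ker(φ) = 16ℤ


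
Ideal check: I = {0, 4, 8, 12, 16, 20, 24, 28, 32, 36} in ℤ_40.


Check ideal conditions for I = {0, 4, 8, 12, 16, 20, 24, 28, 32, 36} in ℤ_40:
(1) I is an additive subgroup? Yes
(2) For r ∈ ℤ_40 and a ∈ I: r·a ∈ I? Yes

Yes, I is an ideal of ℤ_40


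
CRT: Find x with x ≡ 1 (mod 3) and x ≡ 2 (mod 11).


m₁ = 3, m₂ = 11, gcd = 1, so CRT applies. M = m₁·m₂ = 33
Let M₁ = M/m₁ = 11, M₂ = M/m₂ = 3
Find y₁ ≡ M₁⁻¹ (mod m₁): 11⁻¹ ≡ 2 (mod 3)
Find y₂ ≡ M₂⁻¹ (mod m₂): 3⁻¹ ≡ 4 (mod 11)
x = a₁·M₁·y₁ + a₂·M₂·y₂ = 1·11·2 + 2·3·4 = 46
Reduce mod 33: x ≡ 13
Check: 13 mod 3 = 1 ✓, 13 mod 11 = 2 ✓

x ≡ 13 (mod 33)


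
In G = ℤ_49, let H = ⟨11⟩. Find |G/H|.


|⟨11⟩| = n / gcd(11, 49) = 49 / 1 = 49
H is normal (ℤ_49 is abelian).
|G/H| = |G| / |H| = 49 / 49 = 1

|G/H| = 1


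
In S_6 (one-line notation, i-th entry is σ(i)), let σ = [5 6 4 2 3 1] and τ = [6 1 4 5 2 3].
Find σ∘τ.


σ∘τ: apply τ first, then σ
1 →τ 6 →σ 1
2 →τ 1 →σ 5
3 →τ 4 →σ 2
4 →τ 5 →σ 3
5 →τ 2 →σ 6
6 →τ 3 →σ 4

σ∘τ = [1 5 2 3 6 4]


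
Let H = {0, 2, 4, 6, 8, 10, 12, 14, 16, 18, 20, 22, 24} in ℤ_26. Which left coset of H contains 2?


2 + H = {2 + h (mod 26) : h ∈ H}
2+0=2, 2+2=4, 2+4=6, 2+6=8, 2+8=10, 2+10=12, 2+12=14, 2+14=16, 2+16=18, 2+18=20, 2+20=22, 2+22=24, 2+24=0
2 + H = {0, 2, 4, 6, 8, 10, 12, 14, 16, 18, 20, 22, 24} = 0 + H

2 + H = {0, 2, 4, 6, 8, 10, 12, 14, 16, 18, 20, 22, 24}


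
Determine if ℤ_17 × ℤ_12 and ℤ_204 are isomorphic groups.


Comparing ℤ_17 × ℤ_12 and ℤ_204:
gcd(17,12) = 1, so ℤ_17 × ℤ_12 ≅ ℤ_204 (CRT)

Yes, ℤ_17 × ℤ_12 ≅ ℤ_204


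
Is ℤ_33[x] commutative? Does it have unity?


ℤ_33 has zero divisors (3·11 ≡ 0), and these lift to constant zero divisors in ℤ_33[x]; so not an integral domain
Commutative: Yes
Integral domain: No
Has unity: Yes

ℤ_33[x]: Commutative=Yes, Unity=Yes


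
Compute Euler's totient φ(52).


Factor n: 52 = 2^2 × 13
φ(n) = n · ∏(1 - 1/p) over distinct primes p | n
φ(52) = 52 · (1 - 1/2) · (1 - 1/13) = 24

φ(52) = 24


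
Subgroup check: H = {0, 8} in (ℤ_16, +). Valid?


Subgroup test for H = {0, 8} in (ℤ_16, +):
(1) 0 ∈ H? Yes
(2) Closure: for all a,b ∈ H, (a+b) mod 16 ∈ H? Yes
(3) Inverses: for all a ∈ H, -a mod 16 ∈ H? Yes

Yes, H is a subgroup of ℤ_16


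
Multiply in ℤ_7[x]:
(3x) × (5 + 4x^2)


Expand and collect like terms; reduce coefficients mod 7:
x^0: 0·5 = 0 ≡ 0 (mod 7)
x^1: 0·0 + 3·5 = 15 ≡ 1 (mod 7)
x^2: 0·4 + 3·0 = 0 ≡ 0 (mod 7)
x^3: 3·4 = 12 ≡ 5 (mod 7)
Result: x + 5x^3

f · g = x + 5x^3


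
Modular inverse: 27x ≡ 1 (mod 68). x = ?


Use the extended Euclidean algorithm to write 1 = 27·s + 68·t; then s mod 68 is the inverse.
Euclidean algorithm:
  27 = 0·68 + 27
  68 = 2·27 + 14
  27 = 1·14 + 13
  14 = 1·13 + 1
  13 = 13·1 + 0
gcd(27,68) = 1
Back-substitution gives: 27·(-5) + 68·(2) = 1
So 27⁻¹ ≡ -5 ≡ 63 (mod 68)
Check: 27 × 63 = 1701 ≡ 1 (mod 68) ✓

27⁻¹ ≡ 63 (mod 68)


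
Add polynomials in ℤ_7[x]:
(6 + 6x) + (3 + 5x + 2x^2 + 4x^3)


Add coefficients mod 7:
x^0: 6 + 3 = 2 (mod 7)
x^1: 6 + 5 = 4 (mod 7)
x^2: 0 + 2 = 2 (mod 7)
x^3: 0 + 4 = 4 (mod 7)
Result: 2 + 4x + 2x^2 + 4x^3

f + g = 2 + 4x + 2x^2 + 4x^3


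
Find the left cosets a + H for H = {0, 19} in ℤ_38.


H = {0, 19}, |H| = 2
Number of cosets = |G|/|H| = 38/2 = 19
0 + H = {0, 19}
1 + H = {1, 20}
2 + H = {2, 21}
3 + H = {3, 22}
4 + H = {4, 23}
5 + H = {5, 24}
6 + H = {6, 25}
7 + H = {7, 26}
8 + H = {8, 27}
9 + H = {9, 28}
10 + H = {10, 29}
11 + H = {11, 30}
12 + H = {12, 31}
13 + H = {13, 32}
14 + H = {14, 33}
15 + H = {15, 34}
16 + H = {16, 35}
17 + H = {17, 36}
18 + H = {18, 37}

Cosets: 0+H={0,19}; 1+H={1,20}; 2+H={2,21}; 3+H={3,22}; 4+H={4,23}; 5+H={5,24}; 6+H={6,25}; 7+H={7,26}; 8+H={8,27}; 9+H={9,28}; 10+H={10,29}; 11+H={11,30}; 12+H={12,31}; 13+H={13,32}; 14+H={14,33}; 15+H={15,34}; 16+H={16,35}; 17+H={17,36}; 18+H={18,37}


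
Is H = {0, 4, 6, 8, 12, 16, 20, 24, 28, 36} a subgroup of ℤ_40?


Subgroup test for H = {0, 4, 6, 8, 12, 16, 20, 24, 28, 36} in (ℤ_40, +):
(1) 0 ∈ H? Yes
(2) Closure: for all a,b ∈ H, (a+b) mod 40 ∈ H? No  [counterexample: 4 + 6 = 10 ∉ H]
(3) Inverses: for all a ∈ H, -a mod 40 ∈ H? No

No, H is not a subgroup of ℤ_40


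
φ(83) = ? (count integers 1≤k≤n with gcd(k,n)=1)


Factor n: 83 = 83
φ(n) = n · ∏(1 - 1/p) over distinct primes p | n
φ(83) = 83 · (1 - 1/83) = 82

φ(83) = 82


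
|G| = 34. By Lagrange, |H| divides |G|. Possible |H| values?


Lagrange's theorem: |H| divides |G|
|G| = 34
Divisors of 34: 1, 2, 17, 34

Possible subgroup orders: {1, 2, 17, 34}


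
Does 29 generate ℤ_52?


g generates ℤ_n iff gcd(g, n) = 1
gcd(29, 52) = 1
Since gcd = 1, 29 is a generator.

Yes, 29 generates ℤ_52


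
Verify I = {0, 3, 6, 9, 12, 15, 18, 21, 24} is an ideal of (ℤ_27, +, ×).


Check ideal conditions for I = {0, 3, 6, 9, 12, 15, 18, 21, 24} in ℤ_27:
(1) I is an additive subgroup? Yes
(2) For r ∈ ℤ_27 and a ∈ I: r·a ∈ I? Yes

Yes, I is an ideal of ℤ_27


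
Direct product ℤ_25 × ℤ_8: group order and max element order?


|ℤ_25 × ℤ_8| = 25 × 8 = 200
Max element order = lcm(25,8) = 200
Cyclic? Yes (gcd=1)

|ℤ_25×ℤ_8| = 200, max element order = 200


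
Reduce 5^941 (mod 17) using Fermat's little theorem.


Fermat's little theorem: if p is prime and gcd(a,p)=1, then a^(p-1) ≡ 1 (mod p)
p = 17 is prime, gcd(5,17) = 1
Reduce exponent: 941 mod 16 = 13
So 5^941 ≡ 5^13 (mod 17)
5^13 mod 17 = 3

5^941 ≡ 3 (mod 17)


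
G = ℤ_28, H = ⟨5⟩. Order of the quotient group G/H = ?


|⟨5⟩| = n / gcd(5, 28) = 28 / 1 = 28
H is normal (ℤ_28 is abelian).
|G/H| = |G| / |H| = 28 / 28 = 1

|G/H| = 1


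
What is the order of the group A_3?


|A_n| = n!/2 (even permutations)
|A_3| = 3!/2 = 6/2 = 3

|A_3| = 3


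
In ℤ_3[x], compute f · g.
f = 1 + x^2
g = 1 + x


Expand and collect like terms; reduce coefficients mod 3:
x^0: 1·1 = 1 ≡ 1 (mod 3)
x^1: 1·1 + 0·1 = 1 ≡ 1 (mod 3)
x^2: 0·1 + 1·1 = 1 ≡ 1 (mod 3)
x^3: 1·1 = 1 ≡ 1 (mod 3)
Result: 1 + x + x^2 + x^3

f · g = 1 + x + x^2 + x^3


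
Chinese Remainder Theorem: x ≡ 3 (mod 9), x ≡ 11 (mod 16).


m₁ = 9, m₂ = 16, gcd = 1, so CRT applies. M = m₁·m₂ = 144
Let M₁ = M/m₁ = 16, M₂ = M/m₂ = 9
Find y₁ ≡ M₁⁻¹ (mod m₁): 16⁻¹ ≡ 4 (mod 9)
Find y₂ ≡ M₂⁻¹ (mod m₂): 9⁻¹ ≡ 9 (mod 16)
x = a₁·M₁·y₁ + a₂·M₂·y₂ = 3·16·4 + 11·9·9 = 1083
Reduce mod 144: x ≡ 75
Check: 75 mod 9 = 3 ✓, 75 mod 16 = 11 ✓

x ≡ 75 (mod 144)


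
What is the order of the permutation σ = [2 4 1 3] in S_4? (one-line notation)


Cycle decomposition: (1 2 4 3)
Cycle lengths: 4
Order = lcm(4) = 4

ord(σ) = 4


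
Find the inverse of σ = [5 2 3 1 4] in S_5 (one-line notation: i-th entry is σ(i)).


To find σ⁻¹, swap domain and range:
σ(1) = 5 → σ⁻¹(5) = 1
σ(2) = 2 → σ⁻¹(2) = 2
σ(3) = 3 → σ⁻¹(3) = 3
σ(4) = 1 → σ⁻¹(1) = 4
σ(5) = 4 → σ⁻¹(4) = 5

σ⁻¹ = [4 2 3 5 1]


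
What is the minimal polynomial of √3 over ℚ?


√3 satisfies x² - 3 = 0, irreducible over ℚ since 3 is squarefree

Minimal polynomial: x² - 3


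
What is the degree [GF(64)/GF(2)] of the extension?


GF(64) = GF(2^6), so the extension degree is 6

[GF(64)/GF(2)] = 6


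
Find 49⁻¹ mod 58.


Use the extended Euclidean algorithm to write 1 = 49·s + 58·t; then s mod 58 is the inverse.
Euclidean algorithm:
  49 = 0·58 + 49
  58 = 1·49 + 9
  49 = 5·9 + 4
  9 = 2·4 + 1
  4 = 4·1 + 0
gcd(49,58) = 1
Back-substitution gives: 49·(-13) + 58·(11) = 1
So 49⁻¹ ≡ -13 ≡ 45 (mod 58)
Check: 49 × 45 = 2205 ≡ 1 (mod 58) ✓

49⁻¹ ≡ 45 (mod 58)


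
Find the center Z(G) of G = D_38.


Z(G) = {g ∈ G | gx = xg for all x ∈ G}
For even n, Z(D_n) = {e, r^(n/2)}: the 180° rotation r^19 commutes with every reflection and rotation

Z(D_38) = {e, r^19}


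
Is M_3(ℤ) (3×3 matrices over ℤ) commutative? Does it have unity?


Matrix multiplication is non-commutative for n ≥ 2; the identity matrix I is the unity; singular matrices give zero divisors, so not an integral domain
Commutative: No
Integral domain: No
Has unity: Yes

M_3(ℤ) (3×3 matrices over ℤ): Commutative=No, Unity=Yes


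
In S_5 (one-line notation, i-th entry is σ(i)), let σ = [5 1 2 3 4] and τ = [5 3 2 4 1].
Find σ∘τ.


σ∘τ: apply τ first, then σ
1 →τ 5 →σ 4
2 →τ 3 →σ 2
3 →τ 2 →σ 1
4 →τ 4 →σ 3
5 →τ 1 →σ 5

σ∘τ = [4 2 1 3 5]


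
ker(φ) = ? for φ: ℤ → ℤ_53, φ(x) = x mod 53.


Kernel = preimage of identity
ker(φ) = {x ∈ ℤ : x ≡ 0 (mod 53)} = 53ℤ = {0, ±53, ±106, ...}

ker(φ) = 53ℤ


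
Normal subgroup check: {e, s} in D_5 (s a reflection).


H = {e, s} in D_5 (s a reflection)
r·s·r⁻¹ = sr⁻² ≠ s for n ≥ 3, so {e, s} is not closed under conjugation

No, not a normal subgroup


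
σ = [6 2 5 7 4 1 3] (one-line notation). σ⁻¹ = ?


To find σ⁻¹, swap domain and range:
σ(1) = 6 → σ⁻¹(6) = 1
σ(2) = 2 → σ⁻¹(2) = 2
σ(3) = 5 → σ⁻¹(5) = 3
σ(4) = 7 → σ⁻¹(7) = 4
σ(5) = 4 → σ⁻¹(4) = 5
σ(6) = 1 → σ⁻¹(1) = 6
σ(7) = 3 → σ⁻¹(3) = 7

σ⁻¹ = [6 2 7 5 3 1 4]


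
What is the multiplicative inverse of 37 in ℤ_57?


Use the extended Euclidean algorithm to write 1 = 37·s + 57·t; then s mod 57 is the inverse.
Euclidean algorithm:
  37 = 0·57 + 37
  57 = 1·37 + 20
  37 = 1·20 + 17
  20 = 1·17 + 3
  17 = 5·3 + 2
  3 = 1·2 + 1
  2 = 2·1 + 0
gcd(37,57) = 1
Back-substitution gives: 37·(-20) + 57·(13) = 1
So 37⁻¹ ≡ -20 ≡ 37 (mod 57)
Check: 37 × 37 = 1369 ≡ 1 (mod 57) ✓

37⁻¹ ≡ 37 (mod 57)


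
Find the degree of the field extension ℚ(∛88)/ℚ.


∛88 has minimal polynomial x³ - 88 (irreducible over ℚ since 88 is not a perfect cube)

[ℚ(∛88)/ℚ] = 3


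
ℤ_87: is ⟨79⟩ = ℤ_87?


g generates ℤ_n iff gcd(g, n) = 1
gcd(79, 87) = 1
Since gcd = 1, 79 is a generator.

Yes, 79 generates ℤ_87


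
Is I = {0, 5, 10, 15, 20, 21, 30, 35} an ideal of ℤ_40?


Check ideal conditions for I = {0, 5, 10, 15, 20, 21, 30, 35} in ℤ_40:
(1) I is an additive subgroup? No
(2) For r ∈ ℤ_40 and a ∈ I: r·a ∈ I? No  [counterexample: r=2, a=21, r·a mod 40 = 2 ∉ I]

No, I is not an ideal of ℤ_40


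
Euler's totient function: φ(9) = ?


φ(n) = count of k ∈ {1,...,n} with gcd(k,n)=1
Coprimes to 9: {1, 2, 4, 5, 7, 8}
Count: 6

φ(9) = 6


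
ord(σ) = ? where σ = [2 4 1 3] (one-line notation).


Cycle decomposition: (1 2 4 3)
Cycle lengths: 4
Order = lcm(4) = 4

ord(σ) = 4


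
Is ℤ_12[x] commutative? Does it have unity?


ℤ_12 has zero divisors (2·6 ≡ 0), and these lift to constant zero divisors in ℤ_12[x]; so not an integral domain
Commutative: Yes
Integral domain: No
Has unity: Yes

ℤ_12[x]: Commutative=Yes, Unity=Yes


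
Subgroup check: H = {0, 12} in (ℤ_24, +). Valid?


Subgroup test for H = {0, 12} in (ℤ_24, +):
(1) 0 ∈ H? Yes
(2) Closure: for all a,b ∈ H, (a+b) mod 24 ∈ H? Yes
(3) Inverses: for all a ∈ H, -a mod 24 ∈ H? Yes

Yes, H is a subgroup of ℤ_24


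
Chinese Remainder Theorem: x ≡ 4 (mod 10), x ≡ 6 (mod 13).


m₁ = 10, m₂ = 13, gcd = 1, so CRT applies. M = m₁·m₂ = 130
Let M₁ = M/m₁ = 13, M₂ = M/m₂ = 10
Find y₁ ≡ M₁⁻¹ (mod m₁): 13⁻¹ ≡ 7 (mod 10)
Find y₂ ≡ M₂⁻¹ (mod m₂): 10⁻¹ ≡ 4 (mod 13)
x = a₁·M₁·y₁ + a₂·M₂·y₂ = 4·13·7 + 6·10·4 = 604
Reduce mod 130: x ≡ 84
Check: 84 mod 10 = 4 ✓, 84 mod 13 = 6 ✓

x ≡ 84 (mod 130)


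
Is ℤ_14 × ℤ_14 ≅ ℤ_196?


Comparing ℤ_14 × ℤ_14 and ℤ_196:
gcd(14,14) = 14 ≠ 1. Max element order in ℤ_14×ℤ_14 is lcm(14,14) = 14 < 196, so it has no element of order 196

No, ℤ_14 × ℤ_14 ≇ ℤ_196


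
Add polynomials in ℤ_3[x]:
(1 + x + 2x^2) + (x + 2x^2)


Add coefficients mod 3:
x^0: 1 + 0 = 1 (mod 3)
x^1: 1 + 1 = 2 (mod 3)
x^2: 2 + 2 = 1 (mod 3)
Result: 1 + 2x + x^2

f + g = 1 + 2x + x^2


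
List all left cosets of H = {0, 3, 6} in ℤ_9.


H = {0, 3, 6}, |H| = 3
Number of cosets = |G|/|H| = 9/3 = 3
0 + H = {0, 3, 6}
1 + H = {1, 4, 7}
2 + H = {2, 5, 8}

Cosets: 0+H={0,3,6}; 1+H={1,4,7}; 2+H={2,5,8}


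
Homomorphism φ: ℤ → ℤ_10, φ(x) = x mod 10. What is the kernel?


Kernel = preimage of identity
ker(φ) = {x ∈ ℤ : x ≡ 0 (mod 10)} = 10ℤ = {0, ±10, ±20, ...}

ker(φ) = 10ℤ


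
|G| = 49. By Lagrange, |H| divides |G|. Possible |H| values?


Lagrange's theorem: |H| divides |G|
|G| = 49
Divisors of 49: 1, 7, 49

Possible subgroup orders: {1, 7, 49}


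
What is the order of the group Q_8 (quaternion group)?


Q_8 = {±1, ±i, ±j, ±k}
|Q_8| = 8

|Q_8 (quaternion group)| = 8


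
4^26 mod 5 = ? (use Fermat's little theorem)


Fermat's little theorem: if p is prime and gcd(a,p)=1, then a^(p-1) ≡ 1 (mod p)
p = 5 is prime, gcd(4,5) = 1
Reduce exponent: 26 mod 4 = 2
So 4^26 ≡ 4^2 (mod 5)
4^2 mod 5 = 1

4^26 ≡ 1 (mod 5)


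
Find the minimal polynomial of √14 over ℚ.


√14 satisfies x² - 14 = 0, irreducible over ℚ since 14 is squarefree

Minimal polynomial: x² - 14


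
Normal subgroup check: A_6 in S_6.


H = A_6 in S_6
A_6 has index 2 in S_6, and every subgroup of index 2 is normal

Yes, normal subgroup


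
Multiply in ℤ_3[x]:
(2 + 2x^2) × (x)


Expand and collect like terms; reduce coefficients mod 3:
x^0: 2·0 = 0 ≡ 0 (mod 3)
x^1: 2·1 + 0·0 = 2 ≡ 2 (mod 3)
x^2: 0·1 + 2·0 = 0 ≡ 0 (mod 3)
x^3: 2·1 = 2 ≡ 2 (mod 3)
Result: 2x + 2x^3

f · g = 2x + 2x^3


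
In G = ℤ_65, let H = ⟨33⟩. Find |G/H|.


|⟨33⟩| = n / gcd(33, 65) = 65 / 1 = 65
H is normal (ℤ_65 is abelian).
|G/H| = |G| / |H| = 65 / 65 = 1

|G/H| = 1


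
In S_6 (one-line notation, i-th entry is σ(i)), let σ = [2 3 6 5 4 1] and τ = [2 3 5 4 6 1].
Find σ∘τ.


σ∘τ: apply τ first, then σ
1 →τ 2 →σ 3
2 →τ 3 →σ 6
3 →τ 5 →σ 4
4 →τ 4 →σ 5
5 →τ 6 →σ 1
6 →τ 1 →σ 2

σ∘τ = [3 6 4 5 1 2]


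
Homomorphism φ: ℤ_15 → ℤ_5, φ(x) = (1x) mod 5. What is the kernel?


Kernel = preimage of identity
ker(φ) = {x ∈ ℤ_15 : 1x ≡ 0 (mod 5)}. Since 5 | 15, φ is well-defined. The kernel is the cyclic subgroup ⟨5⟩ of ℤ_15 (order 3), i.e. {0, 5, 10}

ker(φ) = {0, 5, 10}


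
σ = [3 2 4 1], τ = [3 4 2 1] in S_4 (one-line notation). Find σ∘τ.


σ∘τ: apply τ first, then σ
1 →τ 3 →σ 4
2 →τ 4 →σ 1
3 →τ 2 →σ 2
4 →τ 1 →σ 3

σ∘τ = [4 1 2 3]


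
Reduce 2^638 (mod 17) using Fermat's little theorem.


Fermat's little theorem: if p is prime and gcd(a,p)=1, then a^(p-1) ≡ 1 (mod p)
p = 17 is prime, gcd(2,17) = 1
Reduce exponent: 638 mod 16 = 14
So 2^638 ≡ 2^14 (mod 17)
2^14 mod 17 = 13

2^638 ≡ 13 (mod 17)


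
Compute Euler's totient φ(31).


Factor n: 31 = 31
φ(n) = n · ∏(1 - 1/p) over distinct primes p | n
φ(31) = 31 · (1 - 1/31) = 30

φ(31) = 30


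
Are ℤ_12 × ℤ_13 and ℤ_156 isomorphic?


Comparing ℤ_12 × ℤ_13 and ℤ_156:
gcd(12,13) = 1, so ℤ_12 × ℤ_13 ≅ ℤ_156 (CRT)

Yes, ℤ_12 × ℤ_13 ≅ ℤ_156


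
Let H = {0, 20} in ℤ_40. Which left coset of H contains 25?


25 + H = {25 + h (mod 40) : h ∈ H}
25+0=25, 25+20=5
25 + H = {5, 25} = 5 + H

25 + H = {5, 25}


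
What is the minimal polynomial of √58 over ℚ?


√58 satisfies x² - 58 = 0, irreducible over ℚ since 58 is squarefree

Minimal polynomial: x² - 58


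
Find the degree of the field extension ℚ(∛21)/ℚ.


∛21 has minimal polynomial x³ - 21 (irreducible over ℚ since 21 is not a perfect cube)

[ℚ(∛21)/ℚ] = 3


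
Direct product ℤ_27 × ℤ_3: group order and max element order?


|ℤ_27 × ℤ_3| = 27 × 3 = 81
Max element order = lcm(27,3) = 27
Cyclic? No (gcd=3)

|ℤ_27×ℤ_3| = 81, max element order = 27


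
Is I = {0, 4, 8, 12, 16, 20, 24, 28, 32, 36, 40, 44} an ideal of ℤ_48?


Check ideal conditions for I = {0, 4, 8, 12, 16, 20, 24, 28, 32, 36, 40, 44} in ℤ_48:
(1) I is an additive subgroup? Yes
(2) For r ∈ ℤ_48 and a ∈ I: r·a ∈ I? Yes

Yes, I is an ideal of ℤ_48


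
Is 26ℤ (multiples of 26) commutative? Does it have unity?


26ℤ is a commutative ring under +,× but has no multiplicative identity (1 ∉ 26ℤ); it has no zero divisors, but without unity it is not an integral domain
Commutative: Yes
Integral domain: No
Has unity: No

26ℤ (multiples of 26): Commutative=Yes, Unity=No


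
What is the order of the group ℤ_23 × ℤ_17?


|A × B| = |A| · |B|
|ℤ_23 × ℤ_17| = 23 × 17 = 391

|ℤ_23 × ℤ_17| = 391


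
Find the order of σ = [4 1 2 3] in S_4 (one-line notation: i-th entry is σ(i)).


Cycle decomposition: (1 4 3 2)
Cycle lengths: 4
Order = lcm(4) = 4

ord(σ) = 4


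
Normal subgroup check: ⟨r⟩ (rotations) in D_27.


H = ⟨r⟩ (rotations) in D_27
The rotation subgroup ⟨r⟩ has index 2 in D_27, so it is normal

Yes, normal subgroup


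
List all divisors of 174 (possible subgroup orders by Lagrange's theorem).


Lagrange's theorem: |H| divides |G|
|G| = 174
Divisors of 174: 1, 2, 3, 6, 29, 58, 87, 174

Possible subgroup orders: {1, 2, 3, 6, 29, 58, 87, 174}


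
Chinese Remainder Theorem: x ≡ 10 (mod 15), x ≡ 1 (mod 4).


m₁ = 15, m₂ = 4, gcd = 1, so CRT applies. M = m₁·m₂ = 60
Let M₁ = M/m₁ = 4, M₂ = M/m₂ = 15
Find y₁ ≡ M₁⁻¹ (mod m₁): 4⁻¹ ≡ 4 (mod 15)
Find y₂ ≡ M₂⁻¹ (mod m₂): 15⁻¹ ≡ 3 (mod 4)
x = a₁·M₁·y₁ + a₂·M₂·y₂ = 10·4·4 + 1·15·3 = 205
Reduce mod 60: x ≡ 25
Check: 25 mod 15 = 10 ✓, 25 mod 4 = 1 ✓

x ≡ 25 (mod 60)


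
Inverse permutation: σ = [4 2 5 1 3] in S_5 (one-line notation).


To find σ⁻¹, swap domain and range:
σ(1) = 4 → σ⁻¹(4) = 1
σ(2) = 2 → σ⁻¹(2) = 2
σ(3) = 5 → σ⁻¹(5) = 3
σ(4) = 1 → σ⁻¹(1) = 4
σ(5) = 3 → σ⁻¹(3) = 5

σ⁻¹ = [4 2 5 1 3]


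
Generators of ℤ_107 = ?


g generates ℤ_n iff gcd(g,n) = 1
Prime factors of 107: 107
Generators are g ∈ {1,...,106} not divisible by any of these primes.
Generators: {1, 2, 3, 4, 5, 6, 7, 8, 9, 10, 11, 12, 13, 14, 15, 16, 17, 18, 19, 20, 21, 22, 23, 24, 25, 26, 27, 28, 29, 30, 31, 32, 33, 34, 35, 36, 37, 38, 39, 40, 41, 42, 43, 44, 45, 46, 47, 48, 49, 50, 51, 52, 53, 54, 55, 56, 57, 58, 59, 60, 61, 62, 63, 64, 65, 66, 67, 68, 69, 70, 71, 72, 73, 74, 75, 76, 77, 78, 79, 80, 81, 82, 83, 84, 85, 86, 87, 88, 89, 90, 91, 92, 93, 94, 95, 96, 97, 98, 99, 100, 101, 102, 103, 104, 105, 106}
Number of generators = φ(107) = 106

Generators of ℤ_107 = {1, 2, 3, 4, 5, 6, 7, 8, 9, 10, 11, 12, 13, 14, 15, 16, 17, 18, 19, 20, 21, 22, 23, 24, 25, 26, 27, 28, 29, 30, 31, 32, 33, 34, 35, 36, 37, 38, 39, 40, 41, 42, 43, 44, 45, 46, 47, 48, 49, 50, 51, 52, 53, 54, 55, 56, 57, 58, 59, 60, 61, 62, 63, 64, 65, 66, 67, 68, 69, 70, 71, 72, 73, 74, 75, 76, 77, 78, 79, 80, 81, 82, 83, 84, 85, 86, 87, 88, 89, 90, 91, 92, 93, 94, 95, 96, 97, 98, 99, 100, 101, 102, 103, 104, 105, 106}


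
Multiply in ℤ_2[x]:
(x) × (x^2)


Expand and collect like terms; reduce coefficients mod 2:
x^0: 0·0 = 0 ≡ 0 (mod 2)
x^1: 0·0 + 1·0 = 0 ≡ 0 (mod 2)
x^2: 0·1 + 1·0 = 0 ≡ 0 (mod 2)
x^3: 1·1 = 1 ≡ 1 (mod 2)
Result: x^3

f · g = x^3


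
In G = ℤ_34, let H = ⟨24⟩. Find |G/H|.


|⟨24⟩| = n / gcd(24, 34) = 34 / 2 = 17
H is normal (ℤ_34 is abelian).
|G/H| = |G| / |H| = 34 / 17 = 2

|G/H| = 2


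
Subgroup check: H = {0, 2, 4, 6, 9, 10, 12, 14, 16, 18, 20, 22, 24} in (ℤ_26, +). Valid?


Subgroup test for H = {0, 2, 4, 6, 9, 10, 12, 14, 16, 18, 20, 22, 24} in (ℤ_26, +):
(1) 0 ∈ H? Yes
(2) Closure: for all a,b ∈ H, (a+b) mod 26 ∈ H? No  [counterexample: 2 + 6 = 8 ∉ H]
(3) Inverses: for all a ∈ H, -a mod 26 ∈ H? No

No, H is not a subgroup of ℤ_26


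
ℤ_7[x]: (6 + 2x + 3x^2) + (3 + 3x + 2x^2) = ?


Add coefficients mod 7:
x^0: 6 + 3 = 2 (mod 7)
x^1: 2 + 3 = 5 (mod 7)
x^2: 3 + 2 = 5 (mod 7)
Result: 2 + 5x + 5x^2

f + g = 2 + 5x + 5x^2


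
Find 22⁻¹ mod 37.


Use the extended Euclidean algorithm to write 1 = 22·s + 37·t; then s mod 37 is the inverse.
Euclidean algorithm:
  22 = 0·37 + 22
  37 = 1·22 + 15
  22 = 1·15 + 7
  15 = 2·7 + 1
  7 = 7·1 + 0
gcd(22,37) = 1
Back-substitution gives: 22·(-5) + 37·(3) = 1
So 22⁻¹ ≡ -5 ≡ 32 (mod 37)
Check: 22 × 32 = 704 ≡ 1 (mod 37) ✓

22⁻¹ ≡ 32 (mod 37)


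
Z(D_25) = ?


Z(G) = {g ∈ G | gx = xg for all x ∈ G}
For odd n, Z(D_n) = {e}: no nontrivial rotation commutes with all reflections

Z(D_25) = {e}


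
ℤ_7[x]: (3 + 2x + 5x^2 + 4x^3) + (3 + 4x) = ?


Add coefficients mod 7:
x^0: 3 + 3 = 6 (mod 7)
x^1: 2 + 4 = 6 (mod 7)
x^2: 5 + 0 = 5 (mod 7)
x^3: 4 + 0 = 4 (mod 7)
Result: 6 + 6x + 5x^2 + 4x^3

f + g = 6 + 6x + 5x^2 + 4x^3


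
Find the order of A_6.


|A_n| = n!/2 (even permutations)
|A_6| = 6!/2 = 720/2 = 360

|A_6| = 360


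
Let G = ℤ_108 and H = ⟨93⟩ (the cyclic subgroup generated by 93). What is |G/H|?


|⟨93⟩| = n / gcd(93, 108) = 108 / 3 = 36
H is normal (ℤ_108 is abelian).
|G/H| = |G| / |H| = 108 / 36 = 3

|G/H| = 3


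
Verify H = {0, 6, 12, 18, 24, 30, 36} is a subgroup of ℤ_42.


Subgroup test for H = {0, 6, 12, 18, 24, 30, 36} in (ℤ_42, +):
(1) 0 ∈ H? Yes
(2) Closure: for all a,b ∈ H, (a+b) mod 42 ∈ H? Yes
(3) Inverses: for all a ∈ H, -a mod 42 ∈ H? Yes

Yes, H is a subgroup of ℤ_42


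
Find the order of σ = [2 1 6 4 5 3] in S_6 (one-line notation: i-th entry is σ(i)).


Cycle decomposition: (1 2) (3 6)
Cycle lengths: 2, 2
Order = lcm(2, 2) = 2

ord(σ) = 2


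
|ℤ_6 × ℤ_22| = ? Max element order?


|ℤ_6 × ℤ_22| = 6 × 22 = 132
Max element order = lcm(6,22) = 66
Cyclic? No (gcd=2)

|ℤ_6×ℤ_22| = 132, max element order = 66


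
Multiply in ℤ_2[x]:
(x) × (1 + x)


Expand and collect like terms; reduce coefficients mod 2:
x^0: 0·1 = 0 ≡ 0 (mod 2)
x^1: 0·1 + 1·1 = 1 ≡ 1 (mod 2)
x^2: 1·1 = 1 ≡ 1 (mod 2)
Result: x + x^2

f · g = x + x^2


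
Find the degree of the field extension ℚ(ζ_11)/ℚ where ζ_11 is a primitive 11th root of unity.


[ℚ(ζ_n):ℚ] = deg Φ_n(x) = φ(n). Here φ(11) = 10

[ℚ(ζ_11)/ℚ where ζ_11 is a primitive 11th root of unity] = 10


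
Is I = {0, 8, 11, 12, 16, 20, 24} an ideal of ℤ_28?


Check ideal conditions for I = {0, 8, 11, 12, 16, 20, 24} in ℤ_28:
(1) I is an additive subgroup? No
(2) For r ∈ ℤ_28 and a ∈ I: r·a ∈ I? No  [counterexample: r=2, a=11, r·a mod 28 = 22 ∉ I]

No, I is not an ideal of ℤ_28


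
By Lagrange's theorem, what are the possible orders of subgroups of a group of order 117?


Lagrange's theorem: |H| divides |G|
|G| = 117
Divisors of 117: 1, 3, 9, 13, 39, 117

Possible subgroup orders: {1, 3, 9, 13, 39, 117}


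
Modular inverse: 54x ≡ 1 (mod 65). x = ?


Use the extended Euclidean algorithm to write 1 = 54·s + 65·t; then s mod 65 is the inverse.
Euclidean algorithm:
  54 = 0·65 + 54
  65 = 1·54 + 11
  54 = 4·11 + 10
  11 = 1·10 + 1
  10 = 10·1 + 0
gcd(54,65) = 1
Back-substitution gives: 54·(-6) + 65·(5) = 1
So 54⁻¹ ≡ -6 ≡ 59 (mod 65)
Check: 54 × 59 = 3186 ≡ 1 (mod 65) ✓

54⁻¹ ≡ 59 (mod 65)


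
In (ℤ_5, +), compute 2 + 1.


Operation: addition mod 5
2 + 1 = (a + b) mod 5 with a = 2, b = 1

2 + 1 = 3


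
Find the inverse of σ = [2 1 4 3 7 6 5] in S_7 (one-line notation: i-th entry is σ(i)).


To find σ⁻¹, swap domain and range:
σ(1) = 2 → σ⁻¹(2) = 1
σ(2) = 1 → σ⁻¹(1) = 2
σ(3) = 4 → σ⁻¹(4) = 3
σ(4) = 3 → σ⁻¹(3) = 4
σ(5) = 7 → σ⁻¹(7) = 5
σ(6) = 6 → σ⁻¹(6) = 6
σ(7) = 5 → σ⁻¹(5) = 7

σ⁻¹ = [2 1 4 3 7 6 5]


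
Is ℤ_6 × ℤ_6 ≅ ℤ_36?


Comparing ℤ_6 × ℤ_6 and ℤ_36:
gcd(6,6) = 6 ≠ 1. Max element order in ℤ_6×ℤ_6 is lcm(6,6) = 6 < 36, so it has no element of order 36

No, ℤ_6 × ℤ_6 ≇ ℤ_36


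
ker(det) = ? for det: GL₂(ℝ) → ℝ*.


Kernel = preimage of identity
ker(det) = {A | det(A) = 1} = SL₂(ℝ)

ker(det) = SL₂(ℝ)


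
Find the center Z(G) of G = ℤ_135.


Z(G) = {g ∈ G | gx = xg for all x ∈ G}
ℤ_135 is abelian, so Z(G) = G

Z(ℤ_135) = ℤ_135


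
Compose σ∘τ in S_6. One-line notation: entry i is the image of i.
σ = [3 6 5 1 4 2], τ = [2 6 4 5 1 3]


σ∘τ: apply τ first, then σ
1 →τ 2 →σ 6
2 →τ 6 →σ 2
3 →τ 4 →σ 1
4 →τ 5 →σ 4
5 →τ 1 →σ 3
6 →τ 3 →σ 5

σ∘τ = [6 2 1 4 3 5]


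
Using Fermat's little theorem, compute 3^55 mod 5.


Fermat's little theorem: if p is prime and gcd(a,p)=1, then a^(p-1) ≡ 1 (mod p)
p = 5 is prime, gcd(3,5) = 1
Reduce exponent: 55 mod 4 = 3
So 3^55 ≡ 3^3 (mod 5)
3^3 mod 5 = 2

3^55 ≡ 2 (mod 5)


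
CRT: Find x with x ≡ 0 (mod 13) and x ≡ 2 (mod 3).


m₁ = 13, m₂ = 3, gcd = 1, so CRT applies. M = m₁·m₂ = 39
Let M₁ = M/m₁ = 3, M₂ = M/m₂ = 13
Find y₁ ≡ M₁⁻¹ (mod m₁): 3⁻¹ ≡ 9 (mod 13)
Find y₂ ≡ M₂⁻¹ (mod m₂): 13⁻¹ ≡ 1 (mod 3)
x = a₁·M₁·y₁ + a₂·M₂·y₂ = 0·3·9 + 2·13·1 = 26
Reduce mod 39: x ≡ 26
Check: 26 mod 13 = 0 ✓, 26 mod 3 = 2 ✓

x ≡ 26 (mod 39)


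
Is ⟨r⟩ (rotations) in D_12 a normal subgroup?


H = ⟨r⟩ (rotations) in D_12
The rotation subgroup ⟨r⟩ has index 2 in D_12, so it is normal

Yes, normal subgroup


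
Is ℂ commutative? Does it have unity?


ℂ is a field: commutative, has unity, every nonzero element is a unit (hence an integral domain)
Commutative: Yes
Integral domain: Yes
Has unity: Yes

ℂ: Commutative=Yes, Unity=Yes


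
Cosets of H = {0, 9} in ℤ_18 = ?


H = {0, 9}, |H| = 2
Number of cosets = |G|/|H| = 18/2 = 9
0 + H = {0, 9}
1 + H = {1, 10}
2 + H = {2, 11}
3 + H = {3, 12}
4 + H = {4, 13}
5 + H = {5, 14}
6 + H = {6, 15}
7 + H = {7, 16}
8 + H = {8, 17}

Cosets: 0+H={0,9}; 1+H={1,10}; 2+H={2,11}; 3+H={3,12}; 4+H={4,13}; 5+H={5,14}; 6+H={6,15}; 7+H={7,16}; 8+H={8,17}


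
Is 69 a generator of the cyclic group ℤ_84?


g generates ℤ_n iff gcd(g, n) = 1
gcd(69, 84) = 3
Since gcd = 3 ≠ 1, ⟨69⟩ has order 28 < 84, so 69 is not a generator.

No, 69 does not generate ℤ_84


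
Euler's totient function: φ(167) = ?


Factor n: 167 = 167
φ(n) = n · ∏(1 - 1/p) over distinct primes p | n
φ(167) = 167 · (1 - 1/167) = 166

φ(167) = 166


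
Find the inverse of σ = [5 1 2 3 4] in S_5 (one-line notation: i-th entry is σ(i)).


To find σ⁻¹, swap domain and range:
σ(1) = 5 → σ⁻¹(5) = 1
σ(2) = 1 → σ⁻¹(1) = 2
σ(3) = 2 → σ⁻¹(2) = 3
σ(4) = 3 → σ⁻¹(3) = 4
σ(5) = 4 → σ⁻¹(4) = 5

σ⁻¹ = [2 3 4 5 1]


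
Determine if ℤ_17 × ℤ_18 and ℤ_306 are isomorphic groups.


Comparing ℤ_17 × ℤ_18 and ℤ_306:
gcd(17,18) = 1, so ℤ_17 × ℤ_18 ≅ ℤ_306 (CRT)

Yes, ℤ_17 × ℤ_18 ≅ ℤ_306


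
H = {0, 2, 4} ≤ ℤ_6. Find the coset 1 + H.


1 + H = {1 + h (mod 6) : h ∈ H}
1+0=1, 1+2=3, 1+4=5

1 + H = {1, 3, 5}


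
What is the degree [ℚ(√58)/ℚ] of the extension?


√58 has minimal polynomial x² - 58 (irreducible over ℚ since 58 is squarefree)

[ℚ(√58)/ℚ] = 2


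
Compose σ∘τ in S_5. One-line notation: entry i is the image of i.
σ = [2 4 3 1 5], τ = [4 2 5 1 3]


σ∘τ: apply τ first, then σ
1 →τ 4 →σ 1
2 →τ 2 →σ 4
3 →τ 5 →σ 5
4 →τ 1 →σ 2
5 →τ 3 →σ 3

σ∘τ = [1 4 5 2 3]


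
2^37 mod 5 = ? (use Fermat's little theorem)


Fermat's little theorem: if p is prime and gcd(a,p)=1, then a^(p-1) ≡ 1 (mod p)
p = 5 is prime, gcd(2,5) = 1
Reduce exponent: 37 mod 4 = 1
So 2^37 ≡ 2^1 (mod 5)
2^1 mod 5 = 2

2^37 ≡ 2 (mod 5)


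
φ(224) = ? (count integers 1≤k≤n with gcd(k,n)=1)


Factor n: 224 = 2^5 × 7
φ(n) = n · ∏(1 - 1/p) over distinct primes p | n
φ(224) = 224 · (1 - 1/2) · (1 - 1/7) = 96

φ(224) = 96


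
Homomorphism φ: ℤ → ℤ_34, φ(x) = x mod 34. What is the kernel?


Kernel = preimage of identity
ker(φ) = {x ∈ ℤ : x ≡ 0 (mod 34)} = 34ℤ = {0, ±34, ±68, ...}

ker(φ) = 34ℤ


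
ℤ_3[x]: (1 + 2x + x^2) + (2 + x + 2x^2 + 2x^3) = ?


Add coefficients mod 3:
x^0: 1 + 2 = 0 (mod 3)
x^1: 2 + 1 = 0 (mod 3)
x^2: 1 + 2 = 0 (mod 3)
x^3: 0 + 2 = 2 (mod 3)
Result: 2x^3

f + g = 2x^3


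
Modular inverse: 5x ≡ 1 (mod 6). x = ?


Use the extended Euclidean algorithm to write 1 = 5·s + 6·t; then s mod 6 is the inverse.
Euclidean algorithm:
  5 = 0·6 + 5
  6 = 1·5 + 1
  5 = 5·1 + 0
gcd(5,6) = 1
Back-substitution gives: 5·(-1) + 6·(1) = 1
So 5⁻¹ ≡ -1 ≡ 5 (mod 6)
Check: 5 × 5 = 25 ≡ 1 (mod 6) ✓

5⁻¹ ≡ 5 (mod 6)


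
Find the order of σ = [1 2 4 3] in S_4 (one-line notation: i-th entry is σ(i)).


Cycle decomposition: (3 4)
Cycle lengths: 2
Order = lcm(2) = 2

ord(σ) = 2


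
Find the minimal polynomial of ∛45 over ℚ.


∛45 satisfies x³ - 45 = 0, irreducible over ℚ (no rational root; 45 is not a perfect cube)

Minimal polynomial: x³ - 45


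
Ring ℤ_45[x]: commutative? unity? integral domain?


ℤ_45 has zero divisors (3·15 ≡ 0), and these lift to constant zero divisors in ℤ_45[x]; so not an integral domain
Commutative: Yes
Integral domain: No
Has unity: Yes

ℤ_45[x]: Commutative=Yes, Unity=Yes


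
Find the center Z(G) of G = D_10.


Z(G) = {g ∈ G | gx = xg for all x ∈ G}
For even n, Z(D_n) = {e, r^(n/2)}: the 180° rotation r^5 commutes with every reflection and rotation

Z(D_10) = {e, r^5}


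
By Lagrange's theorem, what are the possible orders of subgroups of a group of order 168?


Lagrange's theorem: |H| divides |G|
|G| = 168
Divisors of 168: 1, 2, 3, 4, 6, 7, 8, 12, 14, 21, 24, 28, 42, 56, 84, 168

Possible subgroup orders: {1, 2, 3, 4, 6, 7, 8, 12, 14, 21, 24, 28, 42, 56, 84, 168}


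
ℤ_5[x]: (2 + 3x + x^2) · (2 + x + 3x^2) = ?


Expand and collect like terms; reduce coefficients mod 5:
x^0: 2·2 = 4 ≡ 4 (mod 5)
x^1: 2·1 + 3·2 = 8 ≡ 3 (mod 5)
x^2: 2·3 + 3·1 + 1·2 = 11 ≡ 1 (mod 5)
x^3: 3·3 + 1·1 = 10 ≡ 0 (mod 5)
x^4: 1·3 = 3 ≡ 3 (mod 5)
Result: 4 + 3x + x^2 + 3x^4

f · g = 4 + 3x + x^2 + 3x^4


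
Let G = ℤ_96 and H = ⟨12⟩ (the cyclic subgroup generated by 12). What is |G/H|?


|⟨12⟩| = n / gcd(12, 96) = 96 / 12 = 8
H is normal (ℤ_96 is abelian).
|G/H| = |G| / |H| = 96 / 8 = 12

|G/H| = 12


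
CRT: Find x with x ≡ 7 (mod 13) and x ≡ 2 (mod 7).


m₁ = 13, m₂ = 7, gcd = 1, so CRT applies. M = m₁·m₂ = 91
Let M₁ = M/m₁ = 7, M₂ = M/m₂ = 13
Find y₁ ≡ M₁⁻¹ (mod m₁): 7⁻¹ ≡ 2 (mod 13)
Find y₂ ≡ M₂⁻¹ (mod m₂): 13⁻¹ ≡ 6 (mod 7)
x = a₁·M₁·y₁ + a₂·M₂·y₂ = 7·7·2 + 2·13·6 = 254
Reduce mod 91: x ≡ 72
Check: 72 mod 13 = 7 ✓, 72 mod 7 = 2 ✓

x ≡ 72 (mod 91)


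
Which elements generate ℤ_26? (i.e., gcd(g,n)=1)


g generates ℤ_n iff gcd(g,n) = 1
Prime factors of 26: 2, 13
Generators are g ∈ {1,...,25} not divisible by any of these primes.
Generators: {1, 3, 5, 7, 9, 11, 15, 17, 19, 21, 23, 25}
Number of generators = φ(26) = 12

Generators of ℤ_26 = {1, 3, 5, 7, 9, 11, 15, 17, 19, 21, 23, 25}


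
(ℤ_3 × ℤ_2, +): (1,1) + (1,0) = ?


Operation: componentwise addition mod (3, 2)
(1,1) + (1,0) = ((a₁+b₁) mod 3, (a₂+b₂) mod 2) with a = (1,1), b = (1,0)

(1,1) + (1,0) = (2,1)
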